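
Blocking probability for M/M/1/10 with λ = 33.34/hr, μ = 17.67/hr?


ρ = λ/μ = 33.34/17.67 = 1.8868
P_K = (1−ρ)ρ^K/(1−ρ^(K+1)) = (-0.8868·571.860974)/(1 − 1078.995183)
= -507.134209/-1077.995183 = 0.470442

Final: 0.470442


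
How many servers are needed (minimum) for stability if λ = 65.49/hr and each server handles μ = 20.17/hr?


Stability requires cμ > λ ⇔ c > λ/μ.
λ/μ = 65.49/20.17 = 3.2469
Minimum integer c = ⌊3.2469⌋ + 1 = 4
Check: 4·20.17 = 80.68 > 65.49, while 3·20.17 = 60.51 ≤ 65.49

Final: 4 servers


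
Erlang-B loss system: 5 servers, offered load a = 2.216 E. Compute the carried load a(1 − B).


B(5,2.216) = 0.049839 (Erlang-B)
Carried load = a(1 − B) = 2.216·(1 − 0.049839) = 2.216·0.950161 = 2.1056 E

Final: 2.1056 Erlangs


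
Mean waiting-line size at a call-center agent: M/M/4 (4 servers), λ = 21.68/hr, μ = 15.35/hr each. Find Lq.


a = λ/μ = 1.4124; ρ = a/4 = 0.3531
P₀ = 0.241800
Lq = P₀·a^c·ρ / (c!·(1−ρ)²) = 0.241800·3.97927·0.3531/(24·0.41849)
= 0.03383

Final: 0.03383


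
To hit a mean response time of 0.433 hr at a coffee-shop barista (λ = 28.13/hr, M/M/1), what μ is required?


W = 1/(μ−λ) ⇒ μ − λ = 1/W = 1/0.433 = 2.3095
μ = λ + 1/W = 28.13 + 2.3095 = 30.4395 per hr

Final: 30.4395 /hr


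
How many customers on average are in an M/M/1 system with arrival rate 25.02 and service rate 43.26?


ρ = λ/μ = 25.02/43.26 = 0.5784
L = ρ/(1−ρ) = 0.5784/(1 − 0.5784) = 0.5784/0.4216 = 1.3717

Final: 1.3717


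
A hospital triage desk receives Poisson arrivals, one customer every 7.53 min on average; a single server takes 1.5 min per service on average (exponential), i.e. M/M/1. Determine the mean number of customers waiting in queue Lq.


λ = 60/7.53 = 7.9681 /hr
μ = 60/1.5 = 40.0000 /hr
ρ = λ/μ = 7.9681/40.0000 = 0.1992
Lq = ρ²/(1−ρ) = 0.03968/0.8008 = 0.04955

Final: 0.04955


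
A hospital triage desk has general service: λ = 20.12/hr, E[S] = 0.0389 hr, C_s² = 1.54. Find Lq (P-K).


ρ = λ·E[S] = 20.12·0.0389 = 0.7827
Lq = ρ²(1+C_s²)/(2(1−ρ)) = 0.6126·(1+1.54)/(2·0.2173)
= 0.6126·2.5400/0.4347 = 3.57961

Final: 3.57961


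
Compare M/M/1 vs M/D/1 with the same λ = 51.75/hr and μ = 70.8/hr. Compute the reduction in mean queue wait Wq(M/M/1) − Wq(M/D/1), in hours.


ρ = 51.75/70.8 = 0.7309
Wq(M/M/1) = ρ/(μ−λ) = 0.7309/19.05 = 0.03837 hr
Wq(M/D/1) = ρ/(2(μ−λ)) = 0.01918 hr
Savings = 0.03837 − 0.01918 = 0.01918 hr

Final: 0.01918 hr


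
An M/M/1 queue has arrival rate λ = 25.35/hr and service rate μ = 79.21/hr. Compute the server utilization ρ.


ρ = λ/μ = 25.35/79.21 = 0.3200

Final: 0.3200


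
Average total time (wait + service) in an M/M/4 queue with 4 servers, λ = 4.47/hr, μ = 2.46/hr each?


a = 1.8171; ρ = 0.4543; P₀ = 0.158725
Lq = P₀·a^c·ρ/(c!(1−ρ)²) = 0.10997
Wq = Lq/λ = 0.10997/4.47 = 0.02460 hr
W = Wq + 1/μ = 0.02460 + 0.40650 = 0.43111 hr

Final: 0.43111 hr


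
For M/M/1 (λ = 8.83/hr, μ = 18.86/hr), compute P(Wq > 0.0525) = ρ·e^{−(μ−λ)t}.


ρ = 8.83/18.86 = 0.4682
P(Wq > t) = ρ·e^{−(μ−λ)t} = 0.4682·e^{−0.5266}
= 0.4682·0.590624 = 0.276522

Final: 0.276522


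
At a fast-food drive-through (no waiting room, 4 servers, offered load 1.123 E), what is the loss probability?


B(c,a) = (a^c/c!) / Σ_{k=0}^{c} a^k/k!
a^4/4! = 0.066269
Σ terms (k=0..4): 1.00000 + 1.12300 + 0.63056 + 0.23604 + 0.06627 = 3.055874
B = 0.066269/3.055874 = 0.021686

Final: 0.021686


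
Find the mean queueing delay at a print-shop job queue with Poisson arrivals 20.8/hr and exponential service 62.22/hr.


ρ = 20.8/62.22 = 0.3343
Wq = ρ/(μ−λ) = 0.3343/(62.22 − 20.8) = 0.3343/41.42 = 0.008071 hr

Final: 0.008071 hr


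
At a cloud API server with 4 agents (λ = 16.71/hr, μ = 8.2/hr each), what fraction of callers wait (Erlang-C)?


a = λ/μ = 2.0378; ρ = a/4 = 0.5095
P₀ = 0.125168 (from M/M/c formula)
C(c,a) = [a^c/(c!(1−ρ))]·P₀ = [17.24449/(24·0.4905)]·0.125168
= 1.46473·0.125168 = 0.183338

Final: 0.183338


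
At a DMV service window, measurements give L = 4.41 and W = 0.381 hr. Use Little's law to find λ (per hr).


λ = L/W = 4.41/0.381 = 11.5748 /hr

Final: 11.5748 /hr


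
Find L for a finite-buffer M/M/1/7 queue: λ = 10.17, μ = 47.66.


ρ = 10.17/47.66 = 0.2134
L = ρ[1 − (K+1)ρ^K + Kρ^(K+1)] / [(1−ρ)(1−ρ^(K+1))]
Numerator: 0.2134·(1 − 8·0.00002015 + 7·0.000004299) = 0.213359
Denominator: (0.7866)·(0.999996) = 0.786610
L = 0.213359/0.786610 = 0.2712

Final: 0.2712


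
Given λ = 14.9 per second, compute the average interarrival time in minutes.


Mean interarrival time = 1/λ = 1/14.9 second = 0.06711 second
In minutes: 0.06711 × 0.0166667 = 0.001119 min

Final: 0.001119 min


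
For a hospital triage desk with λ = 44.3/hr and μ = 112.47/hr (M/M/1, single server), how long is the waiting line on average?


ρ = 44.3/112.47 = 0.3939
Lq = ρ²/(1−ρ) = 0.1551/0.6061 = 0.2560

Final: 0.2560


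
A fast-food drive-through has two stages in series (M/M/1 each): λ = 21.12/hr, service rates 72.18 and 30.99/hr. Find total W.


Each node sees arrival rate λ = 21.12/hr (tandem ⇒ throughput preserved).
W₁ = 1/(μ₁−λ) = 1/(72.18−21.12) = 0.01958 hr
W₂ = 1/(μ₂−λ) = 1/(30.99−21.12) = 0.10132 hr
W_total = W₁ + W₂ = 0.01958 + 0.10132 = 0.12090 hr

Final: 0.12090 hr


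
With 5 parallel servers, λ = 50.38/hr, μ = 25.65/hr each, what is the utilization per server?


ρ = λ/(cμ) = 50.38/(5·25.65) = 50.38/128.25 = 0.3928

Final: 0.3928


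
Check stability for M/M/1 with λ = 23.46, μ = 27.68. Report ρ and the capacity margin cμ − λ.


Total capacity cμ = 1·27.68 = 27.68/hr
ρ = λ/(cμ) = 23.46/27.68 = 0.8475
Stable ⇔ ρ < 1: YES
Spare capacity = cμ − λ = 27.68 − 23.46 = 4.22/hr

Final: ρ = 0.8475; stable; margin = 4.22/hr


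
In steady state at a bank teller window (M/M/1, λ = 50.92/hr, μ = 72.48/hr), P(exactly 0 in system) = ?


ρ = 50.92/72.48 = 0.7025
P_n = (1−ρ)·ρ^n = (1 − 0.7025)·0.7025^0 = 0.2975·1.000000 = 0.297461

Final: 0.297461


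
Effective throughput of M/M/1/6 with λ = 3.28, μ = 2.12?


ρ = 1.5472; P_K = (1−ρ)ρ^6/(1−ρ^7) = 0.371148
λ_eff = λ(1 − P_K) = 3.28·(1 − 0.371148) = 3.28·0.628852 = 2.0626 /hr

Final: 2.0626 /hr


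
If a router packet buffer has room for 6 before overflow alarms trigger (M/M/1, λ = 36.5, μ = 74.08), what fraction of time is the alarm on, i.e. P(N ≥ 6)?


ρ = 36.5/74.08 = 0.4927
P(N ≥ n) = ρ^n = 0.4927^6 = 0.014307

Final: 0.014307


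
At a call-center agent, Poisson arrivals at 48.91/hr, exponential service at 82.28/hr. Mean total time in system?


W = 1/(μ−λ) = 1/(82.28 − 48.91) = 1/33.37 = 0.02997 hr

Final: 0.02997 hr


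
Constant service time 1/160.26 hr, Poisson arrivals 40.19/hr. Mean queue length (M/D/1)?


ρ = 40.19/160.26 = 0.2508
M/D/1: Lq = ρ²/(2(1−ρ)) = 0.06289/(2·0.7492) = 0.04197

Final: 0.04197


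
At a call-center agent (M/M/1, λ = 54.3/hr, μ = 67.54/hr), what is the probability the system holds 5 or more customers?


ρ = 54.3/67.54 = 0.8040
P(N ≥ n) = ρ^n = 0.8040^5 = 0.335888

Final: 0.335888


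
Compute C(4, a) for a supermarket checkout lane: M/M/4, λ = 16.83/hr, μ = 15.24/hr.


a = λ/μ = 1.1043; ρ = a/4 = 0.2761
P₀ = 0.330669 (from M/M/c formula)
C(c,a) = [a^c/(c!(1−ρ))]·P₀ = [1.48729/(24·0.7239)]·0.330669
= 0.08560·0.330669 = 0.028307

Final: 0.028307


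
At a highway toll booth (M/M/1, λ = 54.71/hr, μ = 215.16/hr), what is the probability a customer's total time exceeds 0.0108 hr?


W ~ Exponential(μ−λ) for M/M/1.
μ − λ = 215.16 − 54.71 = 160.4500
P(W > t) = e^{−(μ−λ)t} = e^{−1.7329} = 0.176778

Final: 0.176778


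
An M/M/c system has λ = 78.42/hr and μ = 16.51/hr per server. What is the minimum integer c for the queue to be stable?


Stability requires cμ > λ ⇔ c > λ/μ.
λ/μ = 78.42/16.51 = 4.7498
Minimum integer c = ⌊4.7498⌋ + 1 = 5
Check: 5·16.51 = 82.55 > 78.42, while 4·16.51 = 66.04 ≤ 78.42

Final: 5 servers


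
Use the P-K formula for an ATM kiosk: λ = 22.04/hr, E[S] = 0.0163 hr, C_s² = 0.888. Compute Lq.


ρ = λ·E[S] = 22.04·0.0163 = 0.3593
Lq = ρ²(1+C_s²)/(2(1−ρ)) = 0.1291·(1+0.888)/(2·0.6407)
= 0.1291·1.8880/1.2815 = 0.19014

Final: 0.19014


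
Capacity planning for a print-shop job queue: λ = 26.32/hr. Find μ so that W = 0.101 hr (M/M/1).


W = 1/(μ−λ) ⇒ μ − λ = 1/W = 1/0.101 = 9.9010
μ = λ + 1/W = 26.32 + 9.9010 = 36.2210 per hr

Final: 36.2210 /hr


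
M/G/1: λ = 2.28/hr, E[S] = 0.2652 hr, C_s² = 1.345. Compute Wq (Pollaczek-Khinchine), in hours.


ρ = λ·E[S] = 2.28·0.2652 = 0.6047
E[S²] = E[S]²(1+C_s²) = 0.2652²·(1+1.345) = 0.164926
Wq = λ·E[S²]/(2(1−ρ)) = 2.28·0.164926/(2·0.3953) = 0.47558 hr

Final: 0.47558 hr


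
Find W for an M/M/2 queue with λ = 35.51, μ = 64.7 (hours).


a = 0.5488; ρ = 0.2744; P₀ = 0.569341
Lq = P₀·a^c·ρ/(c!(1−ρ)²) = 0.04470
Wq = Lq/λ = 0.04470/35.51 = 0.001259 hr
W = Wq + 1/μ = 0.001259 + 0.01546 = 0.01671 hr

Final: 0.01671 hr


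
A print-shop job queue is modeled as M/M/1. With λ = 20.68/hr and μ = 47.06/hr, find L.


ρ = λ/μ = 20.68/47.06 = 0.4394
L = ρ/(1−ρ) = 0.4394/(1 − 0.4394) = 0.4394/0.5606 = 0.7839

Final: 0.7839


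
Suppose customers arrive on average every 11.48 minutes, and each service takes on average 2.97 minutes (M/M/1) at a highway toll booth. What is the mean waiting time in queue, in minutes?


λ = 60/11.48 = 5.2265 /hr
μ = 60/2.97 = 20.2020 /hr
ρ = λ/μ = 5.2265/20.2020 = 0.2587
Wq = ρ/(μ−λ) = 0.2587/(20.2020−5.2265) = 0.01728 hr
In minutes: 0.01728·60 = 1.037 min

Final: 1.037 min


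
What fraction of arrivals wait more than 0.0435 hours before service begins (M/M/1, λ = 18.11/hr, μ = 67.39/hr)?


ρ = 18.11/67.39 = 0.2687
P(Wq > t) = ρ·e^{−(μ−λ)t} = 0.2687·e^{−2.1437}
= 0.2687·0.117223 = 0.031502

Final: 0.031502


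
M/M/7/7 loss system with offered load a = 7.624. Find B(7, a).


B(c,a) = (a^c/c!) / Σ_{k=0}^{c} a^k/k!
a^7/7! = 297.063762
Σ terms (k=0..7): 1.00000 + 7.62400 + 29.06269 + 73.85798 + 140.77331 + 214.65114 + 272.75004 + 297.06376 = 1036.782914
B = 297.063762/1036.782914 = 0.286525

Final: 0.286525


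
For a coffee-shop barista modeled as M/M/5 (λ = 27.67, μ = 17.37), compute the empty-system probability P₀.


a = λ/μ = 27.67/17.37 = 1.5930; ρ = a/c = 0.3186
Σ_{k=0}^{4} a^k/k! (terms k=0..4) = 1.00000 + 1.59298 + 1.26879 + 0.67372 + 0.26830 = 4.80378
Tail: a^5/(5!(1−ρ)) = 10.25762/(120·0.6814) = 0.12545
P₀ = 1/(4.80378 + 0.12545) = 1/4.92923 = 0.202871

Final: 0.202871


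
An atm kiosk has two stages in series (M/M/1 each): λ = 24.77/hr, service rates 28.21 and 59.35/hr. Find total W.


Each node sees arrival rate λ = 24.77/hr (tandem ⇒ throughput preserved).
W₁ = 1/(μ₁−λ) = 1/(28.21−24.77) = 0.29070 hr
W₂ = 1/(μ₂−λ) = 1/(59.35−24.77) = 0.02892 hr
W_total = W₁ + W₂ = 0.29070 + 0.02892 = 0.31962 hr

Final: 0.31962 hr


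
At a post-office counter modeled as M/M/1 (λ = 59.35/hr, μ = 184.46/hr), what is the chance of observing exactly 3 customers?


ρ = 59.35/184.46 = 0.3217
P_n = (1−ρ)·ρ^n = (1 − 0.3217)·0.3217^3 = 0.6783·0.033309 = 0.022592

Final: 0.022592


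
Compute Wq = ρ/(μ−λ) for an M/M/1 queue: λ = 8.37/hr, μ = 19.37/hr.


ρ = 8.37/19.37 = 0.4321
Wq = ρ/(μ−λ) = 0.4321/(19.37 − 8.37) = 0.4321/11.00 = 0.03928 hr

Final: 0.03928 hr


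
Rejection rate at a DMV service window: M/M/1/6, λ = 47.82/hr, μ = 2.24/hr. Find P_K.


ρ = λ/μ = 47.82/2.24 = 21.3482
P_K = (1−ρ)ρ^K/(1−ρ^(K+1)) = (-20.3482·94660614.774869)/(1 − 2020835088.631360)
= -1926174473.856491/-2020835087.631360 = 0.953158

Final: 0.953158


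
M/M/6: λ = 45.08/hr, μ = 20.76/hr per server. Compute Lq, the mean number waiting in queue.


a = λ/μ = 2.1715; ρ = a/6 = 0.3619
P₀ = 0.113731
Lq = P₀·a^c·ρ / (c!·(1−ρ)²) = 0.113731·104.84298·0.3619/(720·0.40715)
= 0.01472

Final: 0.01472


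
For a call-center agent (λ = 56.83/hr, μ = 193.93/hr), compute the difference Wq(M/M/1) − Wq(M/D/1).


ρ = 56.83/193.93 = 0.2930
Wq(M/M/1) = ρ/(μ−λ) = 0.2930/137.10 = 0.002137 hr
Wq(M/D/1) = ρ/(2(μ−λ)) = 0.001069 hr
Savings = 0.002137 − 0.001069 = 0.001069 hr

Final: 0.001069 hr


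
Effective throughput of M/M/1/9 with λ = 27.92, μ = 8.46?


ρ = 3.3002; P_K = (1−ρ)ρ^9/(1−ρ^10) = 0.696996
λ_eff = λ(1 − P_K) = 27.92·(1 − 0.696996) = 27.92·0.303004 = 8.4599 /hr

Final: 8.4599 /hr


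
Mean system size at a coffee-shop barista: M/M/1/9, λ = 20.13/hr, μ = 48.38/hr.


ρ = 20.13/48.38 = 0.4161
L = ρ[1 − (K+1)ρ^K + Kρ^(K+1)] / [(1−ρ)(1−ρ^(K+1))]
Numerator: 0.4161·(1 − 10·0.0003738 + 9·0.0001555) = 0.415108
Denominator: (0.5839)·(0.999844) = 0.583828
L = 0.415108/0.583828 = 0.7110

Final: 0.7110


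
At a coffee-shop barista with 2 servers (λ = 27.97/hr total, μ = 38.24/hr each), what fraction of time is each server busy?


ρ = λ/(cμ) = 27.97/(2·38.24) = 27.97/76.48 = 0.3657

Final: 0.3657


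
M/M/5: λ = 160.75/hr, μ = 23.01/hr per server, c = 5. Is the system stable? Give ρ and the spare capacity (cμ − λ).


Total capacity cμ = 5·23.01 = 115.05/hr
ρ = λ/(cμ) = 160.75/115.05 = 1.3972
Stable ⇔ ρ < 1: NO
Spare capacity = cμ − λ = 115.05 − 160.75 = -45.70/hr

Final: ρ = 1.3972; unstable; margin = -45.70/hr


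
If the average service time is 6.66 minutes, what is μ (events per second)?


μ = 1/(service time) in consistent units.
1 second = 0.0166667 min, so μ = 0.0166667/6.66 = 0.002503 per second

Final: 0.002503 /sec


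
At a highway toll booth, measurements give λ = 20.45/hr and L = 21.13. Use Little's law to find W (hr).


W = L/λ = 21.13/20.45 = 1.0333 hr

Final: 1.0333 hr


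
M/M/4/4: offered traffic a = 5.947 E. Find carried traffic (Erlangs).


B(4,5.947) = 0.466156 (Erlang-B)
Carried load = a(1 − B) = 5.947·(1 − 0.466156) = 5.947·0.533844 = 3.1748 E

Final: 3.1748 Erlangs


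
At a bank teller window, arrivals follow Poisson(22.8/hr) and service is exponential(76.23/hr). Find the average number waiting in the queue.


ρ = 22.8/76.23 = 0.2991
Lq = ρ²/(1−ρ) = 0.08946/0.7009 = 0.1276

Final: 0.1276


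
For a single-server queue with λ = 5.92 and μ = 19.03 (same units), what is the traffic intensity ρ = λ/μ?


ρ = λ/μ = 5.92/19.03 = 0.3111

Final: 0.3111


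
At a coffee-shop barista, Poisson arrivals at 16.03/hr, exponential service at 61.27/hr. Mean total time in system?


W = 1/(μ−λ) = 1/(61.27 − 16.03) = 1/45.24 = 0.02210 hr

Final: 0.02210 hr


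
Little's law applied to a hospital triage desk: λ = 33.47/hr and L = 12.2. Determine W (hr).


W = L/λ = 12.2/33.47 = 0.3645 hr

Final: 0.3645 hr


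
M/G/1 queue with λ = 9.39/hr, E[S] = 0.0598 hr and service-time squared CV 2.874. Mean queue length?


ρ = λ·E[S] = 9.39·0.0598 = 0.5615
Lq = ρ²(1+C_s²)/(2(1−ρ)) = 0.3153·(1+2.874)/(2·0.4385)
= 0.3153·3.8740/0.8770 = 1.39289

Final: 1.39289


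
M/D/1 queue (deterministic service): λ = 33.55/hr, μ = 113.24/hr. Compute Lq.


ρ = 33.55/113.24 = 0.2963
M/D/1: Lq = ρ²/(2(1−ρ)) = 0.08778/(2·0.7037) = 0.06237

Final: 0.06237


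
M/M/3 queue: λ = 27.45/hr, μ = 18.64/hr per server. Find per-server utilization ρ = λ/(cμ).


ρ = λ/(cμ) = 27.45/(3·18.64) = 27.45/55.92 = 0.4909

Final: 0.4909


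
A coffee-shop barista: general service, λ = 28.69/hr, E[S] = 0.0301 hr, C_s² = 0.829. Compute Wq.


ρ = λ·E[S] = 28.69·0.0301 = 0.8636
E[S²] = E[S]²(1+C_s²) = 0.0301²·(1+0.829) = 0.001657
Wq = λ·E[S²]/(2(1−ρ)) = 28.69·0.001657/(2·0.1364) = 0.17423 hr

Final: 0.17423 hr


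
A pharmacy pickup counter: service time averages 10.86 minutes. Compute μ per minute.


μ = 1/(service time) in consistent units.
1 minute = 1 min, so μ = 1/10.86 = 0.09208 per minute

Final: 0.09208 /min


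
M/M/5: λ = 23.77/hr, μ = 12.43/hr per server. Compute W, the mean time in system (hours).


a = 1.9123; ρ = 0.3825; P₀ = 0.146873
Lq = P₀·a^c·ρ/(c!(1−ρ)²) = 0.03139
Wq = Lq/λ = 0.03139/23.77 = 0.001321 hr
W = Wq + 1/μ = 0.001321 + 0.08045 = 0.08177 hr

Final: 0.08177 hr


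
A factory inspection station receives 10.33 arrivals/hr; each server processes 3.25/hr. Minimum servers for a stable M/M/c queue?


Stability requires cμ > λ ⇔ c > λ/μ.
λ/μ = 10.33/3.25 = 3.1785
Minimum integer c = ⌊3.1785⌋ + 1 = 4
Check: 4·3.25 = 13.00 > 10.33, while 3·3.25 = 9.75 ≤ 10.33

Final: 4 servers


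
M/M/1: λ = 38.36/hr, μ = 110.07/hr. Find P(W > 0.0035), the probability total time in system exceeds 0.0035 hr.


W ~ Exponential(μ−λ) for M/M/1.
μ − λ = 110.07 − 38.36 = 71.7100
P(W > t) = e^{−(μ−λ)t} = e^{−0.2510} = 0.778034

Final: 0.778034


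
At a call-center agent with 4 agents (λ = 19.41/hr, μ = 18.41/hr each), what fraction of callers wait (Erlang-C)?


a = λ/μ = 1.0543; ρ = a/4 = 0.2636
P₀ = 0.347784 (from M/M/c formula)
C(c,a) = [a^c/(c!(1−ρ))]·P₀ = [1.23563/(24·0.7364)]·0.347784
= 0.06991·0.347784 = 0.024314

Final: 0.024314


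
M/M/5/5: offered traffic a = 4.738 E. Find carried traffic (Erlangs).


B(5,4.738) = 0.263247 (Erlang-B)
Carried load = a(1 − B) = 4.738·(1 − 0.263247) = 4.738·0.736753 = 3.4907 E

Final: 3.4907 Erlangs


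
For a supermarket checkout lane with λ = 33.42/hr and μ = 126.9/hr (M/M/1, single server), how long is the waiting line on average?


ρ = 33.42/126.9 = 0.2634
Lq = ρ²/(1−ρ) = 0.06936/0.7366 = 0.09415

Final: 0.09415


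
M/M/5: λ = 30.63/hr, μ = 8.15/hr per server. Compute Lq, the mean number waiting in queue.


a = λ/μ = 3.7583; ρ = a/5 = 0.7517
P₀ = 0.018470
Lq = P₀·a^c·ρ / (c!·(1−ρ)²) = 0.018470·749.80260·0.7517/(120·0.06167)
= 1.40654

Final: 1.40654


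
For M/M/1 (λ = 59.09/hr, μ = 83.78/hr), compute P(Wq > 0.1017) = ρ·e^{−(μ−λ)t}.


ρ = 59.09/83.78 = 0.7053
P(Wq > t) = ρ·e^{−(μ−λ)t} = 0.7053·e^{−2.5110}
= 0.7053·0.081189 = 0.057263

Final: 0.057263


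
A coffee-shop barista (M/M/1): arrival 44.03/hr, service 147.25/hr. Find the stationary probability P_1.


ρ = 44.03/147.25 = 0.2990
P_n = (1−ρ)·ρ^n = (1 − 0.2990)·0.2990^1 = 0.7010·0.299015 = 0.209605

Final: 0.209605


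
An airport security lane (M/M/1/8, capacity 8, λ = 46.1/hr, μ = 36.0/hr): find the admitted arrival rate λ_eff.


ρ = 1.2806; P_K = (1−ρ)ρ^8/(1−ρ^9) = 0.245615
λ_eff = λ(1 − P_K) = 46.1·(1 − 0.245615) = 46.1·0.754385 = 34.7772 /hr

Final: 34.7772 /hr


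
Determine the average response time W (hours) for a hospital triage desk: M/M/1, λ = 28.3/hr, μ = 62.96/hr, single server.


W = 1/(μ−λ) = 1/(62.96 − 28.3) = 1/34.66 = 0.02885 hr

Final: 0.02885 hr


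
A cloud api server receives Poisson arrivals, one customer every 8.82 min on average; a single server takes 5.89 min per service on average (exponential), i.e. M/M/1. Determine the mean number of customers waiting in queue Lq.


λ = 60/8.82 = 6.8027 /hr
μ = 60/5.89 = 10.1868 /hr
ρ = λ/μ = 6.8027/10.1868 = 0.6678
Lq = ρ²/(1−ρ) = 0.4460/0.3322 = 1.3424

Final: 1.3424


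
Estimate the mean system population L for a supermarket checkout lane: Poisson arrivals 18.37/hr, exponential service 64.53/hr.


ρ = λ/μ = 18.37/64.53 = 0.2847
L = ρ/(1−ρ) = 0.2847/(1 − 0.2847) = 0.2847/0.7153 = 0.3980

Final: 0.3980


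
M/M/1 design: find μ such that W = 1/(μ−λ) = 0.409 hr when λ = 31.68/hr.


W = 1/(μ−λ) ⇒ μ − λ = 1/W = 1/0.409 = 2.4450
μ = λ + 1/W = 31.68 + 2.4450 = 34.1250 per hr

Final: 34.1250 /hr


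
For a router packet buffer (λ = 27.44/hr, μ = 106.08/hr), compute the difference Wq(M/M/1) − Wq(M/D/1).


ρ = 27.44/106.08 = 0.2587
Wq(M/M/1) = ρ/(μ−λ) = 0.2587/78.64 = 0.003289 hr
Wq(M/D/1) = ρ/(2(μ−λ)) = 0.001645 hr
Savings = 0.003289 − 0.001645 = 0.001645 hr

Final: 0.001645 hr


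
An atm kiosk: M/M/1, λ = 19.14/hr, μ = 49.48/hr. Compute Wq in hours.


ρ = 19.14/49.48 = 0.3868
Wq = ρ/(μ−λ) = 0.3868/(49.48 − 19.14) = 0.3868/30.34 = 0.01275 hr

Final: 0.01275 hr


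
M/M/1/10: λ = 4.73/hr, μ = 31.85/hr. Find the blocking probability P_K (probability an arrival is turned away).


ρ = λ/μ = 4.73/31.85 = 0.1485
P_K = (1−ρ)ρ^K/(1−ρ^(K+1)) = (0.8515·0.000000005218)/(1 − 7.749e-10)
= 0.000000004443/1.000000 = 0.000000004443

Final: 0.000000004443


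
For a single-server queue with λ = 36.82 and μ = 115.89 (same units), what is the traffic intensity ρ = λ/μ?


ρ = λ/μ = 36.82/115.89 = 0.3177

Final: 0.3177


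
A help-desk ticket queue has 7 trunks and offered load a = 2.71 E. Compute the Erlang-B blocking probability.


B(c,a) = (a^c/c!) / Σ_{k=0}^{c} a^k/k!
a^7/7! = 0.212988
Σ terms (k=0..7): 1.00000 + 2.71000 + 3.67205 + 3.31709 + 2.24733 + 1.21805 + 0.55015 + 0.21299 = 14.927651
B = 0.212988/14.927651 = 0.014268

Final: 0.014268


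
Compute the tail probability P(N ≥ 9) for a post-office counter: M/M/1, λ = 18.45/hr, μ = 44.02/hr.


ρ = 18.45/44.02 = 0.4191
P(N ≥ n) = ρ^n = 0.4191^9 = 0.0003991

Final: 0.0003991


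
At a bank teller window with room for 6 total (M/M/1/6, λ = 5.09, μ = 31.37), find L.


ρ = 5.09/31.37 = 0.1623
L = ρ[1 − (K+1)ρ^K + Kρ^(K+1)] / [(1−ρ)(1−ρ^(K+1))]
Numerator: 0.1623·(1 − 7·0.00001825 + 6·0.000002961) = 0.162239
Denominator: (0.8377)·(0.999997) = 0.837741
L = 0.162239/0.837741 = 0.1937

Final: 0.1937


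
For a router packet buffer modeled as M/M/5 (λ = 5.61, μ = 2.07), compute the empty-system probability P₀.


a = λ/μ = 5.61/2.07 = 2.7101; ρ = a/c = 0.5420
Σ_{k=0}^{4} a^k/k! (terms k=0..4) = 1.00000 + 2.71014 + 3.67244 + 3.31762 + 2.24781 = 12.94801
Tail: a^5/(5!(1−ρ)) = 146.20512/(120·0.4580) = 2.66038
P₀ = 1/(12.94801 + 2.66038) = 1/15.60839 = 0.064068

Final: 0.064068


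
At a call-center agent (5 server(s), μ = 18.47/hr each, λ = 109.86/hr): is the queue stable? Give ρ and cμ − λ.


Total capacity cμ = 5·18.47 = 92.35/hr
ρ = λ/(cμ) = 109.86/92.35 = 1.1896
Stable ⇔ ρ < 1: NO
Spare capacity = cμ − λ = 92.35 − 109.86 = -17.51/hr

Final: ρ = 1.1896; unstable; margin = -17.51/hr


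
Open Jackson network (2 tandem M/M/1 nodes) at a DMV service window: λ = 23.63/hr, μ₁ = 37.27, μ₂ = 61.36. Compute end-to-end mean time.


Each node sees arrival rate λ = 23.63/hr (tandem ⇒ throughput preserved).
W₁ = 1/(μ₁−λ) = 1/(37.27−23.63) = 0.07331 hr
W₂ = 1/(μ₂−λ) = 1/(61.36−23.63) = 0.02650 hr
W_total = W₁ + W₂ = 0.07331 + 0.02650 = 0.09982 hr

Final: 0.09982 hr


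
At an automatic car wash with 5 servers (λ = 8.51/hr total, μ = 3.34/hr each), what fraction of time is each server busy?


ρ = λ/(cμ) = 8.51/(5·3.34) = 8.51/16.70 = 0.5096

Final: 0.5096


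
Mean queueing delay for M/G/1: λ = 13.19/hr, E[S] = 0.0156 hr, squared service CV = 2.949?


ρ = λ·E[S] = 13.19·0.0156 = 0.2058
E[S²] = E[S]²(1+C_s²) = 0.0156²·(1+2.949) = 0.0009610
Wq = λ·E[S²]/(2(1−ρ)) = 13.19·0.0009610/(2·0.7942) = 0.007980 hr

Final: 0.007980 hr


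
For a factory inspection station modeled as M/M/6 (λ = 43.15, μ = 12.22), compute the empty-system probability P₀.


a = λ/μ = 43.15/12.22 = 3.5311; ρ = a/c = 0.5885
Σ_{k=0}^{5} a^k/k! (terms k=0..5) = 1.00000 + 3.53110 + 6.23432 + 7.33800 + 6.47779 + 4.57474 = 29.15595
Tail: a^6/(6!(1−ρ)) = 1938.46322/(720·0.4115) = 6.54293
P₀ = 1/(29.15595 + 6.54293) = 1/35.69888 = 0.028012

Final: 0.028012


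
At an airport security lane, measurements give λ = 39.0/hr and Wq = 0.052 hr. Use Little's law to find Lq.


Lq = λWq = 39.0·0.052 = 2.0280

Final: 2.0280


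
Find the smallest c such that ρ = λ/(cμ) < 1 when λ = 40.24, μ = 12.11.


Stability requires cμ > λ ⇔ c > λ/μ.
λ/μ = 40.24/12.11 = 3.3229
Minimum integer c = ⌊3.3229⌋ + 1 = 4
Check: 4·12.11 = 48.44 > 40.24, while 3·12.11 = 36.33 ≤ 40.24

Final: 4 servers


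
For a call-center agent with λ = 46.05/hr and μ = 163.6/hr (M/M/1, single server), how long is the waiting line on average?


ρ = 46.05/163.6 = 0.2815
Lq = ρ²/(1−ρ) = 0.07923/0.7185 = 0.1103

Final: 0.1103


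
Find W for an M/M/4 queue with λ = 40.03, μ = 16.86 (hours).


a = 2.3743; ρ = 0.5936; P₀ = 0.085608
Lq = P₀·a^c·ρ/(c!(1−ρ)²) = 0.40729
Wq = Lq/λ = 0.40729/40.03 = 0.01017 hr
W = Wq + 1/μ = 0.01017 + 0.05931 = 0.06949 hr

Final: 0.06949 hr


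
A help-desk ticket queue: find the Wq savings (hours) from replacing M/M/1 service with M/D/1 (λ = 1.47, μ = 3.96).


ρ = 1.47/3.96 = 0.3712
Wq(M/M/1) = ρ/(μ−λ) = 0.3712/2.49 = 0.14908 hr
Wq(M/D/1) = ρ/(2(μ−λ)) = 0.07454 hr
Savings = 0.14908 − 0.07454 = 0.07454 hr

Final: 0.07454 hr


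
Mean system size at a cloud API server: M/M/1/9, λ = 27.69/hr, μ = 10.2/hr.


ρ = 27.69/10.2 = 2.7147
L = ρ[1 − (K+1)ρ^K + Kρ^(K+1)] / [(1−ρ)(1−ρ^(K+1))]
Numerator: 2.7147·(1 − 10·8007.649506 + 9·21738.413217) = 313739.166639
Denominator: (-1.7147)·(-21737.413217) = 37273.270311
L = 313739.166639/37273.270311 = 8.4173

Final: 8.4173


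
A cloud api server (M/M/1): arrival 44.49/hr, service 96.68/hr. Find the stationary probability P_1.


ρ = 44.49/96.68 = 0.4602
P_n = (1−ρ)·ρ^n = (1 − 0.4602)·0.4602^1 = 0.5398·0.460178 = 0.248414

Final: 0.248414


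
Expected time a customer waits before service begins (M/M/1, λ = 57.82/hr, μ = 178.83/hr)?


ρ = 57.82/178.83 = 0.3233
Wq = ρ/(μ−λ) = 0.3233/(178.83 − 57.82) = 0.3233/121.01 = 0.002672 hr

Final: 0.002672 hr


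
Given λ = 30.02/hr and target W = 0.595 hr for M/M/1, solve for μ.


W = 1/(μ−λ) ⇒ μ − λ = 1/W = 1/0.595 = 1.6807
μ = λ + 1/W = 30.02 + 1.6807 = 31.7007 per hr

Final: 31.7007 /hr


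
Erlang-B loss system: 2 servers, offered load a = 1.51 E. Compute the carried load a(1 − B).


B(2,1.51) = 0.312338 (Erlang-B)
Carried load = a(1 − B) = 1.51·(1 − 0.312338) = 1.51·0.687662 = 1.0384 E

Final: 1.0384 Erlangs


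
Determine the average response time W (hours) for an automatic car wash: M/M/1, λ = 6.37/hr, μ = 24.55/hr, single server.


W = 1/(μ−λ) = 1/(24.55 − 6.37) = 1/18.18 = 0.05501 hr

Final: 0.05501 hr


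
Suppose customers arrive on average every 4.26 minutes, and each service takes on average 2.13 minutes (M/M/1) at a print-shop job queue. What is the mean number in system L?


λ = 60/4.26 = 14.0845 /hr
μ = 60/2.13 = 28.1690 /hr
ρ = λ/μ = 14.0845/28.1690 = 0.5000
L = ρ/(1−ρ) = 0.5000/0.5000 = 1.0000

Final: 1.0000


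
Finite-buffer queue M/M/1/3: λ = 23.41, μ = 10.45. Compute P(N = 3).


ρ = λ/μ = 23.41/10.45 = 2.2402
P_K = (1−ρ)ρ^K/(1−ρ^(K+1)) = (-1.2402·11.242305)/(1 − 25.184915)
= -13.942610/-24.184915 = 0.576500

Final: 0.576500


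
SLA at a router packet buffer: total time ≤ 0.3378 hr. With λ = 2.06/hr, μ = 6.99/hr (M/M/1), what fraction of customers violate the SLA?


W ~ Exponential(μ−λ) for M/M/1.
μ − λ = 6.99 − 2.06 = 4.9300
P(W > t) = e^{−(μ−λ)t} = e^{−1.6654} = 0.189124

Final: 0.189124


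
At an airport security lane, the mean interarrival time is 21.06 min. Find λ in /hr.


λ = 1/(interarrival time) in consistent units.
1 hour = 60 min, so λ = 60/21.06 = 2.8490 per hour

Final: 2.8490 /hr


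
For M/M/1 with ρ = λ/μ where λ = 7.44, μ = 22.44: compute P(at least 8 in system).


ρ = 7.44/22.44 = 0.3316
P(N ≥ n) = ρ^n = 0.3316^8 = 0.0001460

Final: 0.0001460


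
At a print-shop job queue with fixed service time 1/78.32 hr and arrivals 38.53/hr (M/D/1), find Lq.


ρ = 38.53/78.32 = 0.4920
M/D/1: Lq = ρ²/(2(1−ρ)) = 0.2420/(2·0.5080) = 0.23819

Final: 0.23819


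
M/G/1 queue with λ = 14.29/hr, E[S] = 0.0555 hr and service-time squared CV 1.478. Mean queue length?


ρ = λ·E[S] = 14.29·0.0555 = 0.7931
Lq = ρ²(1+C_s²)/(2(1−ρ)) = 0.6290·(1+1.478)/(2·0.2069)
= 0.6290·2.4780/0.4138 = 3.76661

Final: 3.76661


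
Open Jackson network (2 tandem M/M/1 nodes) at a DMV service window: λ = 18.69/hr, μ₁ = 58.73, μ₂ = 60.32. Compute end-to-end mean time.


Each node sees arrival rate λ = 18.69/hr (tandem ⇒ throughput preserved).
W₁ = 1/(μ₁−λ) = 1/(58.73−18.69) = 0.02498 hr
W₂ = 1/(μ₂−λ) = 1/(60.32−18.69) = 0.02402 hr
W_total = W₁ + W₂ = 0.02498 + 0.02402 = 0.04900 hr

Final: 0.04900 hr


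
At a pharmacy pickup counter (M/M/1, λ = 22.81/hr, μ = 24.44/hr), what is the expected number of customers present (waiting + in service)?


ρ = λ/μ = 22.81/24.44 = 0.9333
L = ρ/(1−ρ) = 0.9333/(1 − 0.9333) = 0.9333/0.06669 = 13.9939

Final: 13.9939


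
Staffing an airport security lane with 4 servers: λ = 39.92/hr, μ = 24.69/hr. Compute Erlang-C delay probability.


a = λ/μ = 1.6168; ρ = a/4 = 0.4042
P₀ = 0.195835 (from M/M/c formula)
C(c,a) = [a^c/(c!(1−ρ))]·P₀ = [6.83404/(24·0.5958)]·0.195835
= 0.47794·0.195835 = 0.093597

Final: 0.093597


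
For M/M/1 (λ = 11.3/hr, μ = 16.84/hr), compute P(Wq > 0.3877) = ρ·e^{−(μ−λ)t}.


ρ = 11.3/16.84 = 0.6710
P(Wq > t) = ρ·e^{−(μ−λ)t} = 0.6710·e^{−2.1479}
= 0.6710·0.116734 = 0.078331

Final: 0.078331


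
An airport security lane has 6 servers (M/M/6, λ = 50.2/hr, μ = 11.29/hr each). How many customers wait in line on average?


a = λ/μ = 4.4464; ρ = a/6 = 0.7411
P₀ = 0.009784
Lq = P₀·a^c·ρ / (c!·(1−ρ)²) = 0.009784·7727.84942·0.7411/(720·0.06705)
= 1.16077

Final: 1.16077


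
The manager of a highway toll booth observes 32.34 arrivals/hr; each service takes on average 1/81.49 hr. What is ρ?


ρ = λ/μ = 32.34/81.49 = 0.3969

Final: 0.3969


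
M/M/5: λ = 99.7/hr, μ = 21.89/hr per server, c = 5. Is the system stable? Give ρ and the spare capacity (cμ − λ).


Total capacity cμ = 5·21.89 = 109.45/hr
ρ = λ/(cμ) = 99.7/109.45 = 0.9109
Stable ⇔ ρ < 1: YES
Spare capacity = cμ − λ = 109.45 − 99.7 = 9.75/hr

Final: ρ = 0.9109; stable; margin = 9.75/hr


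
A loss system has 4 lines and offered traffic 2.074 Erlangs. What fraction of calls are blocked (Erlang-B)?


B(c,a) = (a^c/c!) / Σ_{k=0}^{c} a^k/k!
a^4/4! = 0.770946
Σ terms (k=0..4): 1.00000 + 2.07400 + 2.15074 + 1.48688 + 0.77095 = 7.482561
B = 0.770946/7.482561 = 0.103032

Final: 0.103032


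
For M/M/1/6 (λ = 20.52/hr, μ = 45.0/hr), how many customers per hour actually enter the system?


ρ = 0.4560; P_K = (1−ρ)ρ^6/(1−ρ^7) = 0.004911
λ_eff = λ(1 − P_K) = 20.52·(1 − 0.004911) = 20.52·0.995089 = 20.4192 /hr

Final: 20.4192 /hr


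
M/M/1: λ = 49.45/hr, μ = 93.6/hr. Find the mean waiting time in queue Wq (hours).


ρ = 49.45/93.6 = 0.5283
Wq = ρ/(μ−λ) = 0.5283/(93.6 − 49.45) = 0.5283/44.15 = 0.01197 hr

Final: 0.01197 hr


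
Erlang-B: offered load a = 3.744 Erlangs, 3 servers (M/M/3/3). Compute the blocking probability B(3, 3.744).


B(c,a) = (a^c/c!) / Σ_{k=0}^{c} a^k/k!
a^3/3! = 8.746942
Σ terms (k=0..3): 1.00000 + 3.74400 + 7.00877 + 8.74694 = 20.499710
B = 8.746942/20.499710 = 0.426686

Final: 0.426686


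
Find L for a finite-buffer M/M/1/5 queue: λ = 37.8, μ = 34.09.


ρ = 37.8/34.09 = 1.1088
L = ρ[1 − (K+1)ρ^K + Kρ^(K+1)] / [(1−ρ)(1−ρ^(K+1))]
Numerator: 1.1088·(1 − 6·1.676193 + 5·1.858612) = 0.261577
Denominator: (-0.1088)·(-0.858612) = 0.093442
L = 0.261577/0.093442 = 2.7993

Final: 2.7993


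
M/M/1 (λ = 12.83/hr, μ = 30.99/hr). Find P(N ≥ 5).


ρ = 12.83/30.99 = 0.4140
P(N ≥ n) = ρ^n = 0.4140^5 = 0.012163

Final: 0.012163


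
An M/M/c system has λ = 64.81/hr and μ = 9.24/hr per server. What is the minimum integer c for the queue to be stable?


Stability requires cμ > λ ⇔ c > λ/μ.
λ/μ = 64.81/9.24 = 7.0141
Minimum integer c = ⌊7.0141⌋ + 1 = 8
Check: 8·9.24 = 73.92 > 64.81, while 7·9.24 = 64.68 ≤ 64.81

Final: 8 servers


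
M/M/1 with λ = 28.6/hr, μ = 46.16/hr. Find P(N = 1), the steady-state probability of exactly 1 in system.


ρ = 28.6/46.16 = 0.6196
P_n = (1−ρ)·ρ^n = (1 − 0.6196)·0.6196^1 = 0.3804·0.619584 = 0.235700

Final: 0.235700


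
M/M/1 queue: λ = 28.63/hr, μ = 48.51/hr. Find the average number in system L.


ρ = λ/μ = 28.63/48.51 = 0.5902
L = ρ/(1−ρ) = 0.5902/(1 − 0.5902) = 0.5902/0.4098 = 1.4401

Final: 1.4401


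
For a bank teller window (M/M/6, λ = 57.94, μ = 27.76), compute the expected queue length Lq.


a = λ/μ = 2.0872; ρ = a/6 = 0.3479
P₀ = 0.123799
Lq = P₀·a^c·ρ / (c!·(1−ρ)²) = 0.123799·82.67119·0.3479/(720·0.42528)
= 0.01163

Final: 0.01163


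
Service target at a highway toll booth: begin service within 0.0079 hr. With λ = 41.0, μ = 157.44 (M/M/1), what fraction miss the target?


ρ = 41.0/157.44 = 0.2604
P(Wq > t) = ρ·e^{−(μ−λ)t} = 0.2604·e^{−0.9199}
= 0.2604·0.398568 = 0.103794

Final: 0.103794


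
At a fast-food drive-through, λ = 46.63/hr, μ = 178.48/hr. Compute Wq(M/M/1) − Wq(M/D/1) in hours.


ρ = 46.63/178.48 = 0.2613
Wq(M/M/1) = ρ/(μ−λ) = 0.2613/131.85 = 0.001982 hr
Wq(M/D/1) = ρ/(2(μ−λ)) = 0.0009908 hr
Savings = 0.001982 − 0.0009908 = 0.0009908 hr

Final: 0.0009908 hr


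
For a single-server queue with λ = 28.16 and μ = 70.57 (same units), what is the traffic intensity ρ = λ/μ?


ρ = λ/μ = 28.16/70.57 = 0.3990

Final: 0.3990


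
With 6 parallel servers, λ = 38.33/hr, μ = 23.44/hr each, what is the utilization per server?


ρ = λ/(cμ) = 38.33/(6·23.44) = 38.33/140.64 = 0.2725

Final: 0.2725


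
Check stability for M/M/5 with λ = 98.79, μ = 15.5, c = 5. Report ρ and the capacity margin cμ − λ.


Total capacity cμ = 5·15.5 = 77.50/hr
ρ = λ/(cμ) = 98.79/77.50 = 1.2747
Stable ⇔ ρ < 1: NO
Spare capacity = cμ − λ = 77.50 − 98.79 = -21.29/hr

Final: ρ = 1.2747; unstable; margin = -21.29/hr


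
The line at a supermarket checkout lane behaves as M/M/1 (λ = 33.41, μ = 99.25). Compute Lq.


ρ = 33.41/99.25 = 0.3366
Lq = ρ²/(1−ρ) = 0.1133/0.6634 = 0.1708

Final: 0.1708


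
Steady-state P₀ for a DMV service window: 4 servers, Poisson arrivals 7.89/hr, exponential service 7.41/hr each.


a = λ/μ = 7.89/7.41 = 1.0648; ρ = a/c = 0.2662
Σ_{k=0}^{3} a^k/k! (terms k=0..3) = 1.00000 + 1.06478 + 0.56688 + 0.20120 = 2.83285
Tail: a^4/(4!(1−ρ)) = 1.28539/(24·0.7338) = 0.07299
P₀ = 1/(2.83285 + 0.07299) = 1/2.90584 = 0.344135

Final: 0.344135


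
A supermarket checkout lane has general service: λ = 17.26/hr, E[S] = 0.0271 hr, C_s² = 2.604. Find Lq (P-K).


ρ = λ·E[S] = 17.26·0.0271 = 0.4677
Lq = ρ²(1+C_s²)/(2(1−ρ)) = 0.2188·(1+2.604)/(2·0.5323)
= 0.2188·3.6040/1.0645 = 0.74072

Final: 0.74072


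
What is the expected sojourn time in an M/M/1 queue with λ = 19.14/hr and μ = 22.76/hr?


W = 1/(μ−λ) = 1/(22.76 − 19.14) = 1/3.62 = 0.2762 hr

Final: 0.2762 hr


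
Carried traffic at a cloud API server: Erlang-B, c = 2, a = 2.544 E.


B(2,2.544) = 0.477284 (Erlang-B)
Carried load = a(1 − B) = 2.544·(1 − 0.477284) = 2.544·0.522716 = 1.3298 E

Final: 1.3298 Erlangs


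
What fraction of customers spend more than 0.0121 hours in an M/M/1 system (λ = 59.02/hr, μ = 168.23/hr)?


W ~ Exponential(μ−λ) for M/M/1.
μ − λ = 168.23 − 59.02 = 109.2100
P(W > t) = e^{−(μ−λ)t} = e^{−1.3214} = 0.266751

Final: 0.266751


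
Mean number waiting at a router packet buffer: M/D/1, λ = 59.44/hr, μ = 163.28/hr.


ρ = 59.44/163.28 = 0.3640
M/D/1: Lq = ρ²/(2(1−ρ)) = 0.1325/(2·0.6360) = 0.10419

Final: 0.10419


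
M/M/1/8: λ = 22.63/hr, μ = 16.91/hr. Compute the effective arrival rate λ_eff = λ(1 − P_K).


ρ = 1.3383; P_K = (1−ρ)ρ^8/(1−ρ^9) = 0.272558
λ_eff = λ(1 − P_K) = 22.63·(1 − 0.272558) = 22.63·0.727442 = 16.4620 /hr

Final: 16.4620 /hr


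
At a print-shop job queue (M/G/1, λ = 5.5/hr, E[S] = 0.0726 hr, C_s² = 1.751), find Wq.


ρ = λ·E[S] = 5.5·0.0726 = 0.3993
E[S²] = E[S]²(1+C_s²) = 0.0726²·(1+1.751) = 0.014500
Wq = λ·E[S²]/(2(1−ρ)) = 5.5·0.014500/(2·0.6007) = 0.06638 hr

Final: 0.06638 hr


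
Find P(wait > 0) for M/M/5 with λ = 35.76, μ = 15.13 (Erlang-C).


a = λ/μ = 2.3635; ρ = a/5 = 0.4727
P₀ = 0.092396 (from M/M/c formula)
C(c,a) = [a^c/(c!(1−ρ))]·P₀ = [73.75525/(120·0.5273)]·0.092396
= 1.16562·0.092396 = 0.107698

Final: 0.107698


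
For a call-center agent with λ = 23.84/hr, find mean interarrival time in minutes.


Mean interarrival time = 1/λ = 1/23.84 hour = 0.04195 hour
In minutes: 0.04195 × 60 = 2.5168 min

Final: 2.5168 min


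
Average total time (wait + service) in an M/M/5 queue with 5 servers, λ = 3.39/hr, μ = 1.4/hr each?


a = 2.4214; ρ = 0.4843; P₀ = 0.086980
Lq = P₀·a^c·ρ/(c!(1−ρ)²) = 0.10987
Wq = Lq/λ = 0.10987/3.39 = 0.03241 hr
W = Wq + 1/μ = 0.03241 + 0.71429 = 0.74670 hr

Final: 0.74670 hr


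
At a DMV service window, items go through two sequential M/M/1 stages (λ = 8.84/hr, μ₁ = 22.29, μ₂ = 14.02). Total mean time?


Each node sees arrival rate λ = 8.84/hr (tandem ⇒ throughput preserved).
W₁ = 1/(μ₁−λ) = 1/(22.29−8.84) = 0.07435 hr
W₂ = 1/(μ₂−λ) = 1/(14.02−8.84) = 0.19305 hr
W_total = W₁ + W₂ = 0.07435 + 0.19305 = 0.26740 hr

Final: 0.26740 hr


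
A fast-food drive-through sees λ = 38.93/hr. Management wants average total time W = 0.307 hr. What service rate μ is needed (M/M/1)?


W = 1/(μ−λ) ⇒ μ − λ = 1/W = 1/0.307 = 3.2573
μ = λ + 1/W = 38.93 + 3.2573 = 42.1873 per hr

Final: 42.1873 /hr


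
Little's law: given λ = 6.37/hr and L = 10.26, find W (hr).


W = L/λ = 10.26/6.37 = 1.6107 hr

Final: 1.6107 hr


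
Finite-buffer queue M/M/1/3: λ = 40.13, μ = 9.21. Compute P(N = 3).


ρ = λ/μ = 40.13/9.21 = 4.3572
P_K = (1−ρ)ρ^K/(1−ρ^(K+1)) = (-3.3572·82.723441)/(1 − 360.444264)
= -277.720823/-359.444264 = 0.772639

Final: 0.772639


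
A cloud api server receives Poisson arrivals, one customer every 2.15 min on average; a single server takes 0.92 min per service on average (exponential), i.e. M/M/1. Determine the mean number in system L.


λ = 60/2.15 = 27.9070 /hr
μ = 60/0.92 = 65.2174 /hr
ρ = λ/μ = 27.9070/65.2174 = 0.4279
L = ρ/(1−ρ) = 0.4279/0.5721 = 0.7480

Final: 0.7480


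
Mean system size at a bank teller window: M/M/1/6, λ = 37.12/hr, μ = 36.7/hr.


ρ = 37.12/36.7 = 1.0114
L = ρ[1 − (K+1)ρ^K + Kρ^(K+1)] / [(1−ρ)(1−ρ^(K+1))]
Numerator: 1.0114·(1 − 7·1.070660 + 6·1.082912) = 0.002890
Denominator: (-0.01144)·(-0.082912) = 0.0009489
L = 0.002890/0.0009489 = 3.0455

Final: 3.0455


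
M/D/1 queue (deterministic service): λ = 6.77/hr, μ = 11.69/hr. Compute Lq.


ρ = 6.77/11.69 = 0.5791
M/D/1: Lq = ρ²/(2(1−ρ)) = 0.3354/(2·0.4209) = 0.39844

Final: 0.39844


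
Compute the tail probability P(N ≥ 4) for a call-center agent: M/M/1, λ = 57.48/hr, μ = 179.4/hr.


ρ = 57.48/179.4 = 0.3204
P(N ≥ n) = ρ^n = 0.3204^4 = 0.010538

Final: 0.010538


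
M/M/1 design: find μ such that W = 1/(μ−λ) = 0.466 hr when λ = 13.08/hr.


W = 1/(μ−λ) ⇒ μ − λ = 1/W = 1/0.466 = 2.1459
μ = λ + 1/W = 13.08 + 2.1459 = 15.2259 per hr

Final: 15.2259 /hr
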